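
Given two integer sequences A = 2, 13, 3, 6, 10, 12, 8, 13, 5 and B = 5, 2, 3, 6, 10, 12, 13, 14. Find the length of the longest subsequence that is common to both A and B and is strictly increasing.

6

A longest common strictly increasing subsequence is 2, 3, 6, 10, 12, 13 (length 6); it appears in order in both A and B, and no longer such subsequence exists.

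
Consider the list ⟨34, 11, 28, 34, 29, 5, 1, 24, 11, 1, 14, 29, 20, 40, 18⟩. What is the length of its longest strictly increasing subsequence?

Let dp[i] be the longest increasing subsequence ending at position i. Then dp = [1, 1, 2, 3, 3, 1, 1, 2, 2, 1, 3, 4, 4, 5, 4].
The maximum is 5; one witness is 5, 11, 14, 29, 40 at positions 6,9,11,12,14.

5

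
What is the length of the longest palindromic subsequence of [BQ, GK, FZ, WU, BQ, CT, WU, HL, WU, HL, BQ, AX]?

Using dp[i][j] = 2 + dp[i+1][j−1] if the ends match, else max(dp[i+1][j], dp[i][j−1]):
dp[1][12] = 5. A witness is BQ HL WU HL BQ at positions 5,8,9,10,11.

5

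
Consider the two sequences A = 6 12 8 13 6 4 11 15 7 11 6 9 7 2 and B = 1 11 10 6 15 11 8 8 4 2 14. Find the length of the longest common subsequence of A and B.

4

A longest common subsequence is 6, 8, 4, 2 (length 4); the LCS DP confirms no longer common subsequence exists.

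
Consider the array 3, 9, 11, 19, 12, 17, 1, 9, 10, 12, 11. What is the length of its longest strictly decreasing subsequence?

Scanning left to right, the best length ending at each element is: 3→1, 9→1, 11→1, 19→1, 12→2, 17→2, 1→3, 9→3, 10→3, 12→3, 11→4.
So the longest decreasing subsequence has length 4, e.g. 19, 17, 12, 11.

4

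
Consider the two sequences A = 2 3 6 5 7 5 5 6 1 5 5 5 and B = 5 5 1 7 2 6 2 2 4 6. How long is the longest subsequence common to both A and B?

Backtracking the LCS table gives one alignment: 2 (A1,B5) → 6 (A3,B6) → 6 (A8,B10).
So the longest common subsequence has length 3.

3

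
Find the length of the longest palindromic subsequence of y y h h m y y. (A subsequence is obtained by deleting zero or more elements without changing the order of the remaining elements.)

6

One longest palindromic subsequence is yyhhyy (positions 1,2,3,4,6,7); it reads the same forward and backward, and the interval DP gives dp[1][7] = 6.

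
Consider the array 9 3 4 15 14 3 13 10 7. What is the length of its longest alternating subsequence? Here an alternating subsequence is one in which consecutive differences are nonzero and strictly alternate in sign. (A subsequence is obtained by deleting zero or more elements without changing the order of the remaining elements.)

Track the best alternating length ending on an up-step vs a down-step at each position: up/down = 1/1, 1/2, 3/2, 3/1, 3/4, 1/4, 5/4, 5/6, 5/6.
The maximum over both is 6; one such subsequence is 9, 3, 4, 3, 13, 10.

6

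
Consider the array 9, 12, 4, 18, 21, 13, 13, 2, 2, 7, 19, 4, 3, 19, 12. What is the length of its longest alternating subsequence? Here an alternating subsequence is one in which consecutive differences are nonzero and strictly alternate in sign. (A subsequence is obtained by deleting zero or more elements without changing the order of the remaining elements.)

A longest alternating subsequence is 9, 12, 4, 18, 2, 7, 4, 19, 12 (positions 1,2,3,4,8,10,12,14,15); its 8 consecutive differences strictly alternate in sign, and length 9 is optimal.

9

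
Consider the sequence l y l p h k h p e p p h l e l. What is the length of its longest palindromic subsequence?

9

Using dp[i][j] = 2 + dp[i+1][j−1] if the ends match, else max(dp[i+1][j], dp[i][j−1]):
dp[1][15] = 9. A witness is llhppphll at positions 1,3,5,8,10,11,12,13,15.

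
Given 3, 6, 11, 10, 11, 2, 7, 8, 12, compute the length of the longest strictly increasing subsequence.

Let dp[i] be the longest increasing subsequence ending at position i. Then dp = [1, 2, 3, 3, 4, 1, 3, 4, 5].
The maximum is 5; one witness is 3, 6, 10, 11, 12 at positions 1,2,4,5,9.

5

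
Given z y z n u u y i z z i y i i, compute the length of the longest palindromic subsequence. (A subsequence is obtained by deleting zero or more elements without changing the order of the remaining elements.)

One longest palindromic subsequence is yizziy (positions 7,8,9,10,11,12); it reads the same forward and backward, and the interval DP gives dp[1][14] = 6.

6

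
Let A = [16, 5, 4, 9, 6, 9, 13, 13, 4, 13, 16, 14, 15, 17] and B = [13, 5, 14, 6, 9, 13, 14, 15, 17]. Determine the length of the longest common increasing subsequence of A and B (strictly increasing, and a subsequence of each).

7

For each value that appears in both, track the longest common increasing run ending there.
The best achievable length is 7; one witness is 5, 6, 9, 13, 14, 15, 17 (A-positions 2,5,6,7,12,13,14, B-positions 2,4,5,6,7,8,9).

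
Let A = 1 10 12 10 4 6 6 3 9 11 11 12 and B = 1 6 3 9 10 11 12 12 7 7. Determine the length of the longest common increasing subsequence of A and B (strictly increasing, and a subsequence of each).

5

A longest common strictly increasing subsequence is 1, 6, 9, 11, 12 (length 5); it appears in order in both A and B, and no longer such subsequence exists.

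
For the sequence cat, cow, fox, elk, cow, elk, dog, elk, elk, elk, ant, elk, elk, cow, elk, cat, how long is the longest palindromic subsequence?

One longest palindromic subsequence is cat elk cow elk elk elk elk elk elk cow elk cat (positions 1,4,5,6,8,9,10,12,13,14,15,16); it reads the same forward and backward, and the interval DP gives dp[1][16] = 12.

12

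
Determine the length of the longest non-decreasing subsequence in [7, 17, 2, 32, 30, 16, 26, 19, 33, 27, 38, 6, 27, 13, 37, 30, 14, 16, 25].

6

One longest non-decreasing subsequence is 7, 17, 26, 27, 27, 37 (positions 1,2,7,10,13,15), of length 6; no longer one exists.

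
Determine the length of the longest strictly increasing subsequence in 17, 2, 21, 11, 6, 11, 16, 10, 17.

Let dp[i] be the longest increasing subsequence ending at position i. Then dp = [1, 1, 2, 2, 2, 3, 4, 3, 5].
The maximum is 5; one witness is 2, 6, 11, 16, 17 at positions 2,5,6,7,9.

5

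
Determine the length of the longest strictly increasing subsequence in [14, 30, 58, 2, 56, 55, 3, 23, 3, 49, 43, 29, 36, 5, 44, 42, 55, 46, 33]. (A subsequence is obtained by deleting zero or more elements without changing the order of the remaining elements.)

One longest increasing subsequence is 2, 3, 23, 29, 36, 44, 55 (positions 4,7,8,12,13,15,17), of length 7; no longer one exists.

7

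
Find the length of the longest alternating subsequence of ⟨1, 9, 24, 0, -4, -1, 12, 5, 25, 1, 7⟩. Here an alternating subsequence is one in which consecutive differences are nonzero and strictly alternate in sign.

Track the best alternating length ending on an up-step vs a down-step at each position: up/down = 1/1, 2/1, 2/1, 1/3, 1/3, 4/3, 4/3, 4/5, 6/1, 4/7, 8/7.
The maximum over both is 8; one such subsequence is 1, 9, 0, 12, 5, 25, 1, 7.

8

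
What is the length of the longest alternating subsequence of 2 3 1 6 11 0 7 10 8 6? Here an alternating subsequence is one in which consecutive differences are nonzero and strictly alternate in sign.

Track the best alternating length ending on an up-step vs a down-step at each position: up/down = 1/1, 2/1, 1/3, 4/1, 4/1, 1/5, 6/5, 6/5, 6/7, 6/7.
The maximum over both is 7; one such subsequence is 2, 3, 1, 6, 0, 10, 8.

7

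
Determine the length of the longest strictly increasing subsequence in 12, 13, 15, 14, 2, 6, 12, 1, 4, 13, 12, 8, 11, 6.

Let dp[i] be the longest increasing subsequence ending at position i. Then dp = [1, 2, 3, 3, 1, 2, 3, 1, 2, 4, 3, 3, 4, 3].
The maximum is 4; one witness is 2, 6, 12, 13 at positions 5,6,7,10.

4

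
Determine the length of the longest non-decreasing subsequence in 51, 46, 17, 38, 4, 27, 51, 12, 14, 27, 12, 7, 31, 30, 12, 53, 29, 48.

6

Let dp[i] be the longest non-decreasing subsequence ending at position i. Then dp = [1, 1, 1, 2, 1, 2, 3, 2, 3, 4, 3, 2, 5, 5, 4, 6, 5, 6].
The maximum is 6; one witness is 4, 12, 14, 27, 31, 53 at positions 5,8,9,10,13,16.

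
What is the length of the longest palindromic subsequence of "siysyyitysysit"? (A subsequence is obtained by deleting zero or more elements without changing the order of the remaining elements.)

9

One longest palindromic subsequence is isyytyysi (positions 2,4,5,6,8,9,11,12,13); it reads the same forward and backward, and the interval DP gives dp[1][14] = 9.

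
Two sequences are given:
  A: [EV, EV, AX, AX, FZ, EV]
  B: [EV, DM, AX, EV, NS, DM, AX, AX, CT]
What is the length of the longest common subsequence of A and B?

4

Backtracking the LCS table gives one alignment: EV (A1,B1) → EV (A2,B4) → AX (A3,B7) → AX (A4,B8).
So the longest common subsequence has length 4.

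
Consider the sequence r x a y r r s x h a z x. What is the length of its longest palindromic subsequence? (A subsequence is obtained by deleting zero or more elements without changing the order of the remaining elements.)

6

Using dp[i][j] = 2 + dp[i+1][j−1] if the ends match, else max(dp[i+1][j], dp[i][j−1]):
dp[1][12] = 6. A witness is xarrax at positions 2,3,5,6,10,12.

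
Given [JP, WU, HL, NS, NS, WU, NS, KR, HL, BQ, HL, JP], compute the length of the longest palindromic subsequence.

One longest palindromic subsequence is JP HL NS WU NS HL JP (positions 1,3,5,6,7,11,12); it reads the same forward and backward, and the interval DP gives dp[1][12] = 7.

7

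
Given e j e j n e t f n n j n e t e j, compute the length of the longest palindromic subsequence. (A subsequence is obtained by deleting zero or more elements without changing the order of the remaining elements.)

Using dp[i][j] = 2 + dp[i+1][j−1] if the ends match, else max(dp[i+1][j], dp[i][j−1]):
dp[1][16] = 9. A witness is jetnjntej at positions 2,3,7,10,11,12,14,15,16.

9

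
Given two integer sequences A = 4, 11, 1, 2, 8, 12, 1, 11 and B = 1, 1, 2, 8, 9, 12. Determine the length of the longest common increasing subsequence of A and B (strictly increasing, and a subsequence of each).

4

A longest common strictly increasing subsequence is 1, 2, 8, 12 (length 4); it appears in order in both A and B, and no longer such subsequence exists.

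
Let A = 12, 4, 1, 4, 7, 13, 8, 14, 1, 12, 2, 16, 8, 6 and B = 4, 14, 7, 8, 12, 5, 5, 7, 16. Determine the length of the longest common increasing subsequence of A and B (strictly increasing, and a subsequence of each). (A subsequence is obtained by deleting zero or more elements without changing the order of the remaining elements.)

A longest common strictly increasing subsequence is 4, 7, 8, 12, 16 (length 5); it appears in order in both A and B, and no longer such subsequence exists.

5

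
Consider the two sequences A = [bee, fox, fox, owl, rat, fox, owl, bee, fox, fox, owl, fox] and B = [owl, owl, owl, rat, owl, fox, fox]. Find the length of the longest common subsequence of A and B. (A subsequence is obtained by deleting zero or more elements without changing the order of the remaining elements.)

A longest common subsequence is owl, rat, owl, fox, fox (length 5); the LCS DP confirms no longer common subsequence exists.

5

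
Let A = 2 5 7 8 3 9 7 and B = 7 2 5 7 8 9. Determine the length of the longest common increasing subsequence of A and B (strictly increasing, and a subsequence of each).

For each value that appears in both, track the longest common increasing run ending there.
The best achievable length is 5; one witness is 2, 5, 7, 8, 9 (A-positions 1,2,3,4,6, B-positions 2,3,4,5,6).

5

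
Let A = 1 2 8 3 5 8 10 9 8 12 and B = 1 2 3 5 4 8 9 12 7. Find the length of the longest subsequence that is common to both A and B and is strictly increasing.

A longest common strictly increasing subsequence is 1, 2, 3, 5, 8, 9, 12 (length 7); it appears in order in both A and B, and no longer such subsequence exists.

7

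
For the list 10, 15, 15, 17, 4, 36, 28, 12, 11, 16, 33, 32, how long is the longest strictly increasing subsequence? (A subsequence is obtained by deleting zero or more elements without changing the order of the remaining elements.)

5

Scanning left to right, the best length ending at each element is: 10→1, 15→2, 15→2, 17→3, 4→1, 36→4, 28→4, 12→2, 11→2, 16→3, 33→5, 32→5.
So the longest increasing subsequence has length 5, e.g. 10, 15, 17, 28, 33.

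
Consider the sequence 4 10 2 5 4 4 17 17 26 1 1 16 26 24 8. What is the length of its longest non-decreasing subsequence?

Let dp[i] be the longest non-decreasing subsequence ending at position i. Then dp = [1, 2, 1, 2, 2, 3, 4, 5, 6, 1, 2, 4, 7, 6, 4].
The maximum is 7; one witness is 4, 4, 4, 17, 17, 26, 26 at positions 1,5,6,7,8,9,13.

7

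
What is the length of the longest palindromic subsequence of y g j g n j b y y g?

One longest palindromic subsequence is gjnjg (positions 2,3,5,6,10); it reads the same forward and backward, and the interval DP gives dp[1][10] = 5.

5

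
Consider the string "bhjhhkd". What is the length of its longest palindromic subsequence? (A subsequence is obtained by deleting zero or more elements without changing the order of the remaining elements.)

Using dp[i][j] = 2 + dp[i+1][j−1] if the ends match, else max(dp[i+1][j], dp[i][j−1]):
dp[1][7] = 3. A witness is hhh at positions 2,4,5.

3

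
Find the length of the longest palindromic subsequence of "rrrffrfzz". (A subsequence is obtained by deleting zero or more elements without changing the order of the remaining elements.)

4

One longest palindromic subsequence is rffr (positions 3,4,5,6); it reads the same forward and backward, and the interval DP gives dp[1][9] = 4.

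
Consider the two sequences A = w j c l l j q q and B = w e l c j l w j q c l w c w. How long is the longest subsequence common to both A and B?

A longest common subsequence is wjljq (length 5); the LCS DP confirms no longer common subsequence exists.

5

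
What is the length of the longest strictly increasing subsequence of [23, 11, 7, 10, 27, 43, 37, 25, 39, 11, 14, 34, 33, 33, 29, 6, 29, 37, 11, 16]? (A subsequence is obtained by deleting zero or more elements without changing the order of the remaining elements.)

6

Scanning left to right, the best length ending at each element is: 23→1, 11→1, 7→1, 10→2, 27→3, 43→4, 37→4, 25→3, 39→5, 11→3, 14→4, 34→5, 33→5, 33→5, 29→5, 6→1, 29→5, 37→6, 11→3, 16→5.
So the longest increasing subsequence has length 6, e.g. 7, 10, 11, 14, 34, 37.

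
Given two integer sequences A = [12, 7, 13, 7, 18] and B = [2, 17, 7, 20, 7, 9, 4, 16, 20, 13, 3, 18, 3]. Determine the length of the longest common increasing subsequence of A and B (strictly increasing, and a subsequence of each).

For each value that appears in both, track the longest common increasing run ending there.
The best achievable length is 3; one witness is 7, 13, 18 (A-positions 2,3,5, B-positions 3,10,12).

3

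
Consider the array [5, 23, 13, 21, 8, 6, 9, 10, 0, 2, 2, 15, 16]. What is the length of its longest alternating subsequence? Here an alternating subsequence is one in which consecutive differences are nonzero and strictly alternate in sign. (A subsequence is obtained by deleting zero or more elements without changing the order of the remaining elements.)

A longest alternating subsequence is 5, 23, 13, 21, 8, 9, 0, 2 (positions 1,2,3,4,5,7,9,10); its 7 consecutive differences strictly alternate in sign, and length 8 is optimal.

8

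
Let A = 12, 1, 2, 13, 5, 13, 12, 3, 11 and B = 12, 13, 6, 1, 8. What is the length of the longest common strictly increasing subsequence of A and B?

A longest common strictly increasing subsequence is 12, 13 (length 2); it appears in order in both A and B, and no longer such subsequence exists.

2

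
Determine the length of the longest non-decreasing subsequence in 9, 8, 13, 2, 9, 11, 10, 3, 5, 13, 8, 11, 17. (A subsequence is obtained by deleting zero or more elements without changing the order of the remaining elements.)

6

Let dp[i] be the longest non-decreasing subsequence ending at position i. Then dp = [1, 1, 2, 1, 2, 3, 3, 2, 3, 4, 4, 5, 6].
The maximum is 6; one witness is 2, 3, 5, 8, 11, 17 at positions 4,8,9,11,12,13.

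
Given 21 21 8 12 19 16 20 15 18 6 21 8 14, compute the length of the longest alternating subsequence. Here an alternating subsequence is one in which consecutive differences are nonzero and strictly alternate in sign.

A longest alternating subsequence is 21, 8, 19, 16, 20, 15, 18, 6, 21, 8, 14 (positions 1,3,5,6,7,8,9,10,11,12,13); its 10 consecutive differences strictly alternate in sign, and length 11 is optimal.

11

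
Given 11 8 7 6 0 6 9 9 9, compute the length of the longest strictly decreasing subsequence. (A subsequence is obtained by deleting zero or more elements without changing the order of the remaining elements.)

5

Scanning left to right, the best length ending at each element is: 11→1, 8→2, 7→3, 6→4, 0→5, 6→4, 9→2, 9→2, 9→2.
So the longest decreasing subsequence has length 5, e.g. 11, 8, 7, 6, 0.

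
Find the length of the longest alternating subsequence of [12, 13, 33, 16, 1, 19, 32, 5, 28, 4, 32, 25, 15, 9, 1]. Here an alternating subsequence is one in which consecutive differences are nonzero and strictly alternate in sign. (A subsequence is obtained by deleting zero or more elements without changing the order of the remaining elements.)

9

A longest alternating subsequence is 12, 33, 16, 19, 5, 28, 4, 32, 25 (positions 1,3,4,6,8,9,10,11,12); its 8 consecutive differences strictly alternate in sign, and length 9 is optimal.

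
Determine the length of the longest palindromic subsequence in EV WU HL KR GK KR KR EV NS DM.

5

One longest palindromic subsequence is EV KR KR KR EV (positions 1,4,6,7,8); it reads the same forward and backward, and the interval DP gives dp[1][10] = 5.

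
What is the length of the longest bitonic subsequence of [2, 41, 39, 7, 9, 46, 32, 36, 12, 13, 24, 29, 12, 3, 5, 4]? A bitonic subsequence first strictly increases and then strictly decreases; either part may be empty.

10

Let inc[i] be the LIS ending at i and dec[i] the longest strictly decreasing subsequence starting at i. inc = [1, 2, 2, 2, 3, 4, 4, 5, 4, 5, 6, 7, 4, 2, 3, 3], dec = [1, 7, 6, 3, 3, 6, 5, 5, 3, 4, 4, 4, 3, 1, 2, 1].
max_i inc[i]+dec[i]−1 = 10, with one witness 2, 7, 9, 12, 13, 24, 29, 12, 5, 4.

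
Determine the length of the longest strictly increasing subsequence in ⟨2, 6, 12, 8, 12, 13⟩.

Scanning left to right, the best length ending at each element is: 2→1, 6→2, 12→3, 8→3, 12→4, 13→5.
So the longest increasing subsequence has length 5, e.g. 2, 6, 8, 12, 13.

5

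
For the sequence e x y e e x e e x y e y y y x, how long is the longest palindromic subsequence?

10

One longest palindromic subsequence is xyexeexeyx (positions 2,3,5,6,7,8,9,11,14,15); it reads the same forward and backward, and the interval DP gives dp[1][15] = 10.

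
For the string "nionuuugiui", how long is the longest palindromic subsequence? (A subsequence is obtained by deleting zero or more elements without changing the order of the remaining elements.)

Using dp[i][j] = 2 + dp[i+1][j−1] if the ends match, else max(dp[i+1][j], dp[i][j−1]):
dp[1][11] = 6. A witness is iuuuui at positions 2,5,6,7,10,11.

6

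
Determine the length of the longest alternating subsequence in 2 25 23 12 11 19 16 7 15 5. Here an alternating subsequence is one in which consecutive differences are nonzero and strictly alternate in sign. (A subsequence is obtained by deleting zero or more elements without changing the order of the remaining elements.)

Track the best alternating length ending on an up-step vs a down-step at each position: up/down = 1/1, 2/1, 2/3, 2/3, 2/3, 4/3, 4/5, 2/5, 6/5, 2/7.
The maximum over both is 7; one such subsequence is 2, 25, 12, 19, 7, 15, 5.

7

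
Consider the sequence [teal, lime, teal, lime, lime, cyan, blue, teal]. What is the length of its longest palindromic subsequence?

5

Using dp[i][j] = 2 + dp[i+1][j−1] if the ends match, else max(dp[i+1][j], dp[i][j−1]):
dp[1][8] = 5. A witness is teal lime lime lime teal at positions 1,2,4,5,8.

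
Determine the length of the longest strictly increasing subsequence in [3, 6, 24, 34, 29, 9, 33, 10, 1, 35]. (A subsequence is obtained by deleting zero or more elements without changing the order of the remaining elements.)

One longest increasing subsequence is 3, 6, 24, 29, 33, 35 (positions 1,2,3,5,7,10), of length 6; no longer one exists.

6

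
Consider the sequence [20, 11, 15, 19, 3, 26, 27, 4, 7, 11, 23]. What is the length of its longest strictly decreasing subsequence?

3

Let dp[i] be the longest decreasing subsequence ending at position i. Then dp = [1, 2, 2, 2, 3, 1, 1, 3, 3, 3, 2].
The maximum is 3; one witness is 20, 11, 3 at positions 1,2,5.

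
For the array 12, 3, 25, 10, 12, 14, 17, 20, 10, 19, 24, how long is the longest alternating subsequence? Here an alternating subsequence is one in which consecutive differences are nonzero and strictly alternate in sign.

7

Track the best alternating length ending on an up-step vs a down-step at each position: up/down = 1/1, 1/2, 3/1, 3/4, 5/4, 5/4, 5/4, 5/4, 3/6, 7/6, 7/4.
The maximum over both is 7; one such subsequence is 12, 3, 25, 10, 12, 10, 19.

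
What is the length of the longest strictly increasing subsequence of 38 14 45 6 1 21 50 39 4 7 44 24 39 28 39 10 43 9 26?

Scanning left to right, the best length ending at each element is: 38→1, 14→1, 45→2, 6→1, 1→1, 21→2, 50→3, 39→3, 4→2, 7→3, 44→4, 24→4, 39→5, 28→5, 39→6, 10→4, 43→7, 9→4, 26→5.
So the longest increasing subsequence has length 7, e.g. 1, 4, 7, 24, 28, 39, 43.

7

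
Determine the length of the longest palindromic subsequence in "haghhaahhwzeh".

8

Using dp[i][j] = 2 + dp[i+1][j−1] if the ends match, else max(dp[i+1][j], dp[i][j−1]):
dp[1][13] = 8. A witness is hhhaahhh at positions 1,4,5,6,7,8,9,13.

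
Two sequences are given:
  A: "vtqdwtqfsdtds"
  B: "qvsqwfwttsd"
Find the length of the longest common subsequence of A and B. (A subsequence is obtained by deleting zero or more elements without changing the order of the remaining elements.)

6

Backtracking the LCS table gives one alignment: v (A1,B2) → q (A3,B4) → w (A5,B7) → t (A6,B9) → s (A9,B10) → d (A12,B11).
So the longest common subsequence has length 6.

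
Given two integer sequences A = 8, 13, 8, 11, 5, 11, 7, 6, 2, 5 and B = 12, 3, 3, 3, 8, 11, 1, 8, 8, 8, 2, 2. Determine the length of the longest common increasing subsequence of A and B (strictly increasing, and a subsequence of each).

2

For each value that appears in both, track the longest common increasing run ending there.
The best achievable length is 2; one witness is 8, 11 (A-positions 1,4, B-positions 5,6).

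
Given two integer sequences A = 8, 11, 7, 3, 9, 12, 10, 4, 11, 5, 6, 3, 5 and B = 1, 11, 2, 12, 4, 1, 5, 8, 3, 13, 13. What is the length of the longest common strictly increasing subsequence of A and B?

For each value that appears in both, track the longest common increasing run ending there.
The best achievable length is 2; one witness is 11, 12 (A-positions 2,6, B-positions 2,4).

2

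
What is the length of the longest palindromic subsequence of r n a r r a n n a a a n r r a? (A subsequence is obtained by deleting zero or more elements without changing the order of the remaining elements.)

One longest palindromic subsequence is arrnaaanrra (positions 3,4,5,7,9,10,11,12,13,14,15); it reads the same forward and backward, and the interval DP gives dp[1][15] = 11.

11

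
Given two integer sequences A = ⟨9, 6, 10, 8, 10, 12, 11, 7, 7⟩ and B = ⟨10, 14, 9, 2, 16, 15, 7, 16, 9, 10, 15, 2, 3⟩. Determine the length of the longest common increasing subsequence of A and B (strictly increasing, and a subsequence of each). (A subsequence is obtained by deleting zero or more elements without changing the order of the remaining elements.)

For each value that appears in both, track the longest common increasing run ending there.
The best achievable length is 2; one witness is 9, 10 (A-positions 1,3, B-positions 3,10).

2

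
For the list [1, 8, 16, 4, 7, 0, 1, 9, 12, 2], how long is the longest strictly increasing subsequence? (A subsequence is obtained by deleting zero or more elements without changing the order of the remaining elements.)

5

One longest increasing subsequence is 1, 4, 7, 9, 12 (positions 1,4,5,8,9), of length 5; no longer one exists.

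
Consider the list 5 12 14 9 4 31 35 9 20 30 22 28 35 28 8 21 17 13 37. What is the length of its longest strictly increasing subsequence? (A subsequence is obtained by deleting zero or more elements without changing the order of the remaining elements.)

Scanning left to right, the best length ending at each element is: 5→1, 12→2, 14→3, 9→2, 4→1, 31→4, 35→5, 9→2, 20→4, 30→5, 22→5, 28→6, 35→7, 28→6, 8→2, 21→5, 17→4, 13→3, 37→8.
So the longest increasing subsequence has length 8, e.g. 5, 12, 14, 20, 22, 28, 35, 37.

8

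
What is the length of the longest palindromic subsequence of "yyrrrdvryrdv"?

6

Using dp[i][j] = 2 + dp[i+1][j−1] if the ends match, else max(dp[i+1][j], dp[i][j−1]):
dp[1][12] = 6. A witness is yrrrry at positions 2,3,4,5,8,9.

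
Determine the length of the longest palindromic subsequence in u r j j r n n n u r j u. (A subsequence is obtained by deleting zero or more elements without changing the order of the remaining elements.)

9

One longest palindromic subsequence is ujrnnnrju (positions 1,3,5,6,7,8,10,11,12); it reads the same forward and backward, and the interval DP gives dp[1][12] = 9.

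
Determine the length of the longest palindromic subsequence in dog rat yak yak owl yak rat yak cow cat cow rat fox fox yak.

7

One longest palindromic subsequence is yak rat cow cat cow rat yak (positions 3,7,9,10,11,12,15); it reads the same forward and backward, and the interval DP gives dp[1][15] = 7.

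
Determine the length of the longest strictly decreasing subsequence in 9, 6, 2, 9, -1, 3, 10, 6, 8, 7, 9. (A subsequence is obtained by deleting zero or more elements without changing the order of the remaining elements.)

Scanning left to right, the best length ending at each element is: 9→1, 6→2, 2→3, 9→1, -1→4, 3→3, 10→1, 6→2, 8→2, 7→3, 9→2.
So the longest decreasing subsequence has length 4, e.g. 9, 6, 2, -1.

4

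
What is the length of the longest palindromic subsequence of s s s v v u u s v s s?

8

One longest palindromic subsequence is ssvuuvss (positions 1,2,4,6,7,9,10,11); it reads the same forward and backward, and the interval DP gives dp[1][11] = 8.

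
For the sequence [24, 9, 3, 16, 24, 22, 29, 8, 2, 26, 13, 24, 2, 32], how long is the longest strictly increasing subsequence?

Scanning left to right, the best length ending at each element is: 24→1, 9→1, 3→1, 16→2, 24→3, 22→3, 29→4, 8→2, 2→1, 26→4, 13→3, 24→4, 2→1, 32→5.
So the longest increasing subsequence has length 5, e.g. 9, 16, 24, 29, 32.

5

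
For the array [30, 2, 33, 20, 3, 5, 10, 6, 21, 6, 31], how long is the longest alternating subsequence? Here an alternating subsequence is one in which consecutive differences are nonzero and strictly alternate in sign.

A longest alternating subsequence is 30, 2, 33, 3, 10, 6, 21, 6, 31 (positions 1,2,3,5,7,8,9,10,11); its 8 consecutive differences strictly alternate in sign, and length 9 is optimal.

9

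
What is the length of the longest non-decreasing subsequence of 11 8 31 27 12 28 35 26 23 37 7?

Let dp[i] be the longest non-decreasing subsequence ending at position i. Then dp = [1, 1, 2, 2, 2, 3, 4, 3, 3, 5, 1].
The maximum is 5; one witness is 11, 27, 28, 35, 37 at positions 1,4,6,7,10.

5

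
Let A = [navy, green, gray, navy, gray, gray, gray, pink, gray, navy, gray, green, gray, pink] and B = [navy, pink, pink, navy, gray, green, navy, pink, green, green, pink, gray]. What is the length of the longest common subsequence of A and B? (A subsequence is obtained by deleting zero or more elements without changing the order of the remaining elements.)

Backtracking the LCS table gives one alignment: navy (A1,B4) → green (A2,B6) → navy (A4,B7) → pink (A8,B8) → green (A12,B10) → gray (A13,B12).
So the longest common subsequence has length 6.

6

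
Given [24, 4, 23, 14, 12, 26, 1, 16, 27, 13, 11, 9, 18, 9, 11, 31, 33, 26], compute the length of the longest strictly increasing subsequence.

6

One longest increasing subsequence is 4, 23, 26, 27, 31, 33 (positions 2,3,6,9,16,17), of length 6; no longer one exists.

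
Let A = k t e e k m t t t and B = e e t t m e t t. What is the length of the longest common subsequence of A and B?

A longest common subsequence is eemtt (length 5); the LCS DP confirms no longer common subsequence exists.

5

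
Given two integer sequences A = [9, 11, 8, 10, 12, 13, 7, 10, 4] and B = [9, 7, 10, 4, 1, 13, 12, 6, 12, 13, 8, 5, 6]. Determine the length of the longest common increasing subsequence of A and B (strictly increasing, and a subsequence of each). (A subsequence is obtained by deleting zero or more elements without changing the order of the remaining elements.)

A longest common strictly increasing subsequence is 9, 10, 12, 13 (length 4); it appears in order in both A and B, and no longer such subsequence exists.

4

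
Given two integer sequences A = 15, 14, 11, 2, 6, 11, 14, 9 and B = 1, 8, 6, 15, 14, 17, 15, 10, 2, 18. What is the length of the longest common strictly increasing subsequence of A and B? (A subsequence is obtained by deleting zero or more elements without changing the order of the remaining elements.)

For each value that appears in both, track the longest common increasing run ending there.
The best achievable length is 2; one witness is 6, 14 (A-positions 5,7, B-positions 3,5).

2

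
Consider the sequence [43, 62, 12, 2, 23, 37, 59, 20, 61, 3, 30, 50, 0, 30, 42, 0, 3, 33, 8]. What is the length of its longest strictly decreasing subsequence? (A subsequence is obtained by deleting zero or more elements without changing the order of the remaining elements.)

One longest decreasing subsequence is 62, 59, 50, 42, 33, 8 (positions 2,7,12,15,18,19), of length 6; no longer one exists.

6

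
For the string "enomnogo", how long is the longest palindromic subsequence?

One longest palindromic subsequence is ogo (positions 3,7,8); it reads the same forward and backward, and the interval DP gives dp[1][8] = 3.

3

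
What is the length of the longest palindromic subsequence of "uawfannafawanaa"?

10

One longest palindromic subsequence is awfannafwa (positions 2,3,4,5,6,7,8,9,11,15); it reads the same forward and backward, and the interval DP gives dp[1][15] = 10.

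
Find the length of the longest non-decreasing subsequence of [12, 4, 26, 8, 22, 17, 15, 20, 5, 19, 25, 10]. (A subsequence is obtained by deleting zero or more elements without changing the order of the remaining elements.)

5

One longest non-decreasing subsequence is 4, 8, 17, 20, 25 (positions 2,4,6,8,11), of length 5; no longer one exists.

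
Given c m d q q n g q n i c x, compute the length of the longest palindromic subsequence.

Using dp[i][j] = 2 + dp[i+1][j−1] if the ends match, else max(dp[i+1][j], dp[i][j−1]):
dp[1][12] = 5. A witness is cnqnc at positions 1,6,8,9,11.

5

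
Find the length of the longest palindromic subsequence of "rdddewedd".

7

One longest palindromic subsequence is ddewedd (positions 2,3,5,6,7,8,9); it reads the same forward and backward, and the interval DP gives dp[1][9] = 7.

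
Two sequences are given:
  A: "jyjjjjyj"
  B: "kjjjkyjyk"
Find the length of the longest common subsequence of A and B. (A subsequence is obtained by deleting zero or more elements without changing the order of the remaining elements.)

Backtracking the LCS table gives one alignment: j (A1,B2) → j (A3,B3) → j (A4,B4) → j (A6,B7) → y (A7,B8).
So the longest common subsequence has length 5.

5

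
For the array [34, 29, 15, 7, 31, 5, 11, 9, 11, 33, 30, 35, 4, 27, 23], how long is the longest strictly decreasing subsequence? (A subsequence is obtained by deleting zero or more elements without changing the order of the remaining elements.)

Scanning left to right, the best length ending at each element is: 34→1, 29→2, 15→3, 7→4, 31→2, 5→5, 11→4, 9→5, 11→4, 33→2, 30→3, 35→1, 4→6, 27→4, 23→5.
So the longest decreasing subsequence has length 6, e.g. 34, 29, 15, 7, 5, 4.

6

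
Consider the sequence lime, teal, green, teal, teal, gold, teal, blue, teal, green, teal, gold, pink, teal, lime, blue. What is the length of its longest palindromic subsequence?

11

One longest palindromic subsequence is lime teal green teal teal gold teal teal green teal lime (positions 1,2,3,4,5,6,7,9,10,14,15); it reads the same forward and backward, and the interval DP gives dp[1][16] = 11.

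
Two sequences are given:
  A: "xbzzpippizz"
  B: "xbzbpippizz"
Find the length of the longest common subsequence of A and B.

Backtracking the LCS table gives one alignment: x (A1,B1) → b (A2,B2) → z (A3,B3) → p (A5,B5) → i (A6,B6) → p (A7,B7) → p (A8,B8) → i (A9,B9) → z (A10,B10) → z (A11,B11).
So the longest common subsequence has length 10.

10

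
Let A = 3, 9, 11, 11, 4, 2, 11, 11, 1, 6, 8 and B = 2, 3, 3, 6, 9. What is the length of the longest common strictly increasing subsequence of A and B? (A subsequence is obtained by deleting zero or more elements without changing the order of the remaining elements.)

2

For each value that appears in both, track the longest common increasing run ending there.
The best achievable length is 2; one witness is 2, 6 (A-positions 6,10, B-positions 1,4).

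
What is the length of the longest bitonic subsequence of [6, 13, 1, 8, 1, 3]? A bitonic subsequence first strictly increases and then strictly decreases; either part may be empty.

4

One longest bitonic subsequence is 6, 13, 8, 3 (positions 1,2,4,6): it rises to 13 then falls. Length 4 is optimal.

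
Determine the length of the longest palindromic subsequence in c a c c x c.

4

One longest palindromic subsequence is cccc (positions 1,3,4,6); it reads the same forward and backward, and the interval DP gives dp[1][6] = 4.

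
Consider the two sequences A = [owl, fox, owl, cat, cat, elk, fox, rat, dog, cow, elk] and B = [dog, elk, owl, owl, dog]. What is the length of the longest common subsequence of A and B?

3

Backtracking the LCS table gives one alignment: owl (A1,B3) → owl (A3,B4) → dog (A9,B5).
So the longest common subsequence has length 3.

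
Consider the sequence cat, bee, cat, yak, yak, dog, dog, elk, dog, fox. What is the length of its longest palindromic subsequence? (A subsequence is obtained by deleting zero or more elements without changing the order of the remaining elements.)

Using dp[i][j] = 2 + dp[i+1][j−1] if the ends match, else max(dp[i+1][j], dp[i][j−1]):
dp[1][10] = 3. A witness is dog elk dog at positions 7,8,9.

3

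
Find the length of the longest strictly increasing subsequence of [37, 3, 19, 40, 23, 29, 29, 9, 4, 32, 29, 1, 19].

Let dp[i] be the longest increasing subsequence ending at position i. Then dp = [1, 1, 2, 3, 3, 4, 4, 2, 2, 5, 4, 1, 3].
The maximum is 5; one witness is 3, 19, 23, 29, 32 at positions 2,3,5,6,10.

5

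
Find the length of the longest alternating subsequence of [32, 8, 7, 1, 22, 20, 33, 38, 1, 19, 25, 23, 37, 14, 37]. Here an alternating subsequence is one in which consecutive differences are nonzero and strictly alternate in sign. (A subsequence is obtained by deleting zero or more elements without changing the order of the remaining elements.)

11

A longest alternating subsequence is 32, 8, 22, 20, 33, 1, 25, 23, 37, 14, 37 (positions 1,2,5,6,7,9,11,12,13,14,15); its 10 consecutive differences strictly alternate in sign, and length 11 is optimal.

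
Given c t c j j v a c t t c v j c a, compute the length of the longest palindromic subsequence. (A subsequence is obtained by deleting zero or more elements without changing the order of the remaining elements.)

10

Using dp[i][j] = 2 + dp[i+1][j−1] if the ends match, else max(dp[i+1][j], dp[i][j−1]):
dp[1][15] = 10. A witness is cjvcttcvjc at positions 3,4,6,8,9,10,11,12,13,14.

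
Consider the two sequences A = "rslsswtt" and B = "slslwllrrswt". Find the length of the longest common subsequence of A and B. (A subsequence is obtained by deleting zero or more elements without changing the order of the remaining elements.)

A longest common subsequence is slsswt (length 6); the LCS DP confirms no longer common subsequence exists.

6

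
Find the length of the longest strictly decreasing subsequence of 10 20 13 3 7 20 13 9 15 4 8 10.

4

One longest decreasing subsequence is 20, 13, 7, 4 (positions 2,3,5,10), of length 4; no longer one exists.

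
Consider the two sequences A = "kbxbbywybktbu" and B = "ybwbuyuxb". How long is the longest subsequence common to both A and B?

4

A longest common subsequence is bbyb (length 4); the LCS DP confirms no longer common subsequence exists.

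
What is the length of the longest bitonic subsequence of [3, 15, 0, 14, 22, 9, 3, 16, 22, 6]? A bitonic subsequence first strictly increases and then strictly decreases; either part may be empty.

Let inc[i] be the LIS ending at i and dec[i] the longest strictly decreasing subsequence starting at i. inc = [1, 2, 1, 2, 3, 2, 2, 3, 4, 3], dec = [2, 4, 1, 3, 3, 2, 1, 2, 2, 1].
max_i inc[i]+dec[i]−1 = 5, with one witness 3, 15, 14, 9, 6.

5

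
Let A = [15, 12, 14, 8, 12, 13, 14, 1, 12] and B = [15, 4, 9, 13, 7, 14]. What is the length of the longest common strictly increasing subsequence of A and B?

2

A longest common strictly increasing subsequence is 13, 14 (length 2); it appears in order in both A and B, and no longer such subsequence exists.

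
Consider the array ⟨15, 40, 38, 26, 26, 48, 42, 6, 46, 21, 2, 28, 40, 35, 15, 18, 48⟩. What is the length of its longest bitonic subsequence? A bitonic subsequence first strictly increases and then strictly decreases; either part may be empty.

Let inc[i] be the LIS ending at i and dec[i] the longest strictly decreasing subsequence starting at i. inc = [1, 2, 2, 2, 2, 3, 3, 1, 4, 2, 1, 3, 4, 4, 2, 3, 5], dec = [3, 5, 4, 3, 3, 5, 4, 2, 4, 2, 1, 2, 3, 2, 1, 1, 1].
max_i inc[i]+dec[i]−1 = 7, with one witness 15, 40, 48, 46, 40, 35, 18.

7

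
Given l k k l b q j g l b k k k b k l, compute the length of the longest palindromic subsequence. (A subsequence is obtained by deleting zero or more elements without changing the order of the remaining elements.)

One longest palindromic subsequence is lkbkkkbkl (positions 1,2,5,11,12,13,14,15,16); it reads the same forward and backward, and the interval DP gives dp[1][16] = 9.

9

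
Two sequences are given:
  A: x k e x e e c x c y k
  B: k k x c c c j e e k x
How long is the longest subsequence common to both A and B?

5

Backtracking the LCS table gives one alignment: k (A2,B2) → x (A4,B3) → e (A5,B8) → e (A6,B9) → x (A8,B11).
So the longest common subsequence has length 5.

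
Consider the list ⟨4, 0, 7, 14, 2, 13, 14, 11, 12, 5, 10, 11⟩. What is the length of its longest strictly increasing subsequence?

5

Scanning left to right, the best length ending at each element is: 4→1, 0→1, 7→2, 14→3, 2→2, 13→3, 14→4, 11→3, 12→4, 5→3, 10→4, 11→5.
So the longest increasing subsequence has length 5, e.g. 0, 2, 5, 10, 11.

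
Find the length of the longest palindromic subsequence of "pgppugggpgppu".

One longest palindromic subsequence is pppgggppp (positions 1,3,4,6,7,8,9,11,12); it reads the same forward and backward, and the interval DP gives dp[1][13] = 9.

9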